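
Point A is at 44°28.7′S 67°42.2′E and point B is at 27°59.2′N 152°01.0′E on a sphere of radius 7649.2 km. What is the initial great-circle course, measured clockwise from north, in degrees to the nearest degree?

66°

Δλ = 84.313° = 1.4715 rad.
y = sin Δλ · cos φ₂ = (0.9951)(0.8831) = 0.8787
x = cos φ₁ sin φ₂ − sin φ₁ cos φ₂ cos Δλ = (0.7135)(0.4693) − (-0.7006)(0.8831)(0.0991) = 0.3961
θ = atan2(y, x) = 65.73°, so the bearing is 66°.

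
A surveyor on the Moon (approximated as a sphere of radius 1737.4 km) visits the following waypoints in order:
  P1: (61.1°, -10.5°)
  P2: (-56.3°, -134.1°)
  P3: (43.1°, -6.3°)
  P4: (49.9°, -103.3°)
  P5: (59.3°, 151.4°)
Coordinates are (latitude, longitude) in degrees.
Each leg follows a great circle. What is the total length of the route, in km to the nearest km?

12538 km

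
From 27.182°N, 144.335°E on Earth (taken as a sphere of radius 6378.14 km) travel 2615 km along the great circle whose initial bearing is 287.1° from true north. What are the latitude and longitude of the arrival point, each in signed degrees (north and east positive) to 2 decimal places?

Angular distance δ = d/R = 2615/6378.14 = 0.40999 rad; initial bearing θ = 5.0108 rad.
sin φ₂ = sin φ₁ cos δ + cos φ₁ sin δ cos θ = (0.4568)(0.9171) + (0.8896)(0.3986)(0.2940) = 0.5232, so φ₂ = 31.55°.
Δλ = atan2(sin θ sin δ cos φ₁, cos δ − sin φ₁ sin φ₂) = atan2(-0.3389, 0.6781) = -26.555°.
λ₂ = 144.335° − 26.555° = 117.78°.

31.55°, 117.78°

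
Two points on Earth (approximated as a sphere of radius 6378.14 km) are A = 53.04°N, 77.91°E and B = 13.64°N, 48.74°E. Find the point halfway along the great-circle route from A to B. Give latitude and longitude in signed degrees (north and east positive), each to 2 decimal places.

34.16°, 59.82°

Central angle δ = 0.7973 rad. Interpolating on the sphere with fraction f = 0.5:
P = [sin((1−f)δ)·A + sin(fδ)·B] / sin δ = 0.5425·A + 0.5425·B in Cartesian coordinates,
giving P = (0.4160, 0.7153, 0.5615), i.e. latitude 34.16°, longitude 59.82°.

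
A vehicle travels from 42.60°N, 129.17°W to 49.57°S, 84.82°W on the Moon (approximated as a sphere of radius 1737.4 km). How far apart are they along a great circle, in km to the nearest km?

3033 km

Let φ₁ = 0.7435 rad, φ₂ = -0.8652 rad, and Δλ = 0.7741 rad.
cos c = sin φ₁ sin φ₂ + cos φ₁ cos φ₂ cos Δλ = (0.6769)(-0.7612) + (0.7361)(0.6485)(0.7151) = -0.17388,
so c = arccos(-0.17388) = 1.74556 rad.
Distance = R·c = 1737.4 × 1.7456 ≈ 3033 km.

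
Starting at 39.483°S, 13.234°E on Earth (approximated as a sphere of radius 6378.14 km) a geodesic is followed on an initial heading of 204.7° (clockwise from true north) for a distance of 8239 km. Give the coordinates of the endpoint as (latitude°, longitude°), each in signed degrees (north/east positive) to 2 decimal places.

-58.13°, -117.24°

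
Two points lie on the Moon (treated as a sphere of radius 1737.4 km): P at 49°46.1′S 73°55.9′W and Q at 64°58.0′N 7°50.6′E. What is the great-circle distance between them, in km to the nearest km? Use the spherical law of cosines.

With latitudes φ₁ = -49.768°, φ₂ = 64.967° and longitude difference Δλ = 81.775°:
cos c = sin φ₁ sin φ₂ + cos φ₁ cos φ₂ cos Δλ = (-0.7634)(0.9061) + (0.6459)(0.4231)(0.1431) = -0.65262,
so c = arccos(-0.65262) = 2.28184 rad.
Distance = R·c = 1737.4 × 2.2818 ≈ 3964 km.

3964 km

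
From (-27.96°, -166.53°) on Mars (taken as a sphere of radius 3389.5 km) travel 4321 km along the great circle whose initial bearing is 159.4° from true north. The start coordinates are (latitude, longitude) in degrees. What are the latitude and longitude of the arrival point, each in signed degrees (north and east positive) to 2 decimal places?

-68.06°, -50.80°

Angular distance δ = d/R = 4321/3389.5 = 1.27482 rad; initial bearing θ = 2.7821 rad.
sin φ₂ = sin φ₁ cos δ + cos φ₁ sin δ cos θ = (-0.4689)(0.2917) + (0.8833)(0.9565)(-0.9361) = -0.9276, so φ₂ = -68.06°.
Δλ = atan2(sin θ sin δ cos φ₁, cos δ − sin φ₁ sin φ₂) = atan2(0.2973, -0.1432) = 115.727°.
λ₂ = -166.530° + 115.727° = -50.80°.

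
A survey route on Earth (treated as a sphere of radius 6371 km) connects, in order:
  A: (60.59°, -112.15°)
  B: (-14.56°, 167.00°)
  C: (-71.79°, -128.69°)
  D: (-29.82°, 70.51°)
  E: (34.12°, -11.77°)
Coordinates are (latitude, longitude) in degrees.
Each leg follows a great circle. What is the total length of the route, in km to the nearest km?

Leg A→B: central angle 1.7147 rad, distance 10924.4 km.
Leg B→C: central angle 1.1919 rad, distance 7593.4 km.
Leg C→D: central angle 1.3527 rad, distance 8618.3 km.
Leg D→E: central angle 1.7543 rad, distance 11176.5 km.
Total: 10924.4 + 7593.4 + 8618.3 + 11176.5 ≈ 38313 km.

38313 km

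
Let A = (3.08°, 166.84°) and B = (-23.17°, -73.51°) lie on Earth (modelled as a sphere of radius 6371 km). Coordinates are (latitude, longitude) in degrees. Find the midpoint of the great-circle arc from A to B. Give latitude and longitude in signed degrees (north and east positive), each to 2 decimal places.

Central angle δ = 2.0661 rad. Interpolating on the sphere with fraction f = 0.5:
P = [sin((1−f)δ)·A + sin(fδ)·B] / sin δ = 0.9762·A + 0.9762·B in Cartesian coordinates,
giving P = (-0.6944, -0.6386, -0.3316), i.e. latitude -19.37°, longitude -137.40°.

-19.37°, -137.40°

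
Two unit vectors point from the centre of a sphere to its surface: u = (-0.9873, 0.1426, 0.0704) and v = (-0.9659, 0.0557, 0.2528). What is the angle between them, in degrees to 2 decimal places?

u·v = 0.9794; |u| = 1.0000, |v| = 1.0000.
cos θ = (u·v)/(|u||v|) = 0.9794, so θ = 11.66°.

11.66°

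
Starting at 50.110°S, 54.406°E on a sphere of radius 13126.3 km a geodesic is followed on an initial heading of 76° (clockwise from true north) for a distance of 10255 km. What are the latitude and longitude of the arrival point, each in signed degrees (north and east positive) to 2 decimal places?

-25.82°, 103.78°

Angular distance δ = d/R = 10255/13126.3 = 0.78126 rad; initial bearing θ = 1.3265 rad.
sin φ₂ = sin φ₁ cos δ + cos φ₁ sin δ cos θ = (-0.7673)(0.7100) + (0.6413)(0.7042)(0.2419) = -0.4355, so φ₂ = -25.82°.
Δλ = atan2(sin θ sin δ cos φ₁, cos δ − sin φ₁ sin φ₂) = atan2(0.4382, 0.3759) = 49.379°.
λ₂ = 54.406° + 49.379° = 103.78°.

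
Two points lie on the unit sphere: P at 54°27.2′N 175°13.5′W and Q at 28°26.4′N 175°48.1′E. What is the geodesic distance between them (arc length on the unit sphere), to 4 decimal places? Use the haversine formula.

With latitudes φ₁ = 54.453°, φ₂ = 28.440° and longitude difference Δλ = -8.973°:
Haversine: a = sin²(Δφ/2) + cos φ₁ cos φ₂ sin²(Δλ/2) = 0.0507 + (0.5814)(0.8793)(0.0061) = 0.05378.
Central angle c = 2·arcsin(√a) = 0.46808 rad.
On the unit sphere the arc length equals the central angle: 0.4681.

0.4681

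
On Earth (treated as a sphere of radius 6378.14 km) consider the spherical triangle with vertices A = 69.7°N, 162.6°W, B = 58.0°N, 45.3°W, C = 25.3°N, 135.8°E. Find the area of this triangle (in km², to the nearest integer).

11129067 km²

Side lengths (central angles): a = 1.6876, b = 0.9884, c = 0.7798 rad; semiperimeter s = 1.7279.
By l'Huilier's theorem, tan(E/4) = √[tan(s/2) tan((s−a)/2) tan((s−b)/2) tan((s−c)/2)], giving spherical excess E = 0.2736 rad.
Area = E·R² = 0.2736 × (6378.14)² ≈ 11129067 km².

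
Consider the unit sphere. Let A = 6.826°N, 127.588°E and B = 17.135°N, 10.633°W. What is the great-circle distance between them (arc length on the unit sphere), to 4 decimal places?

2.3084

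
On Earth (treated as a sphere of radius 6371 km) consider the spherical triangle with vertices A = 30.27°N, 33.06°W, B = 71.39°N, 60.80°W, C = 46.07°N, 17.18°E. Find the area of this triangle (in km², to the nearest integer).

10599667 km²

Side lengths (central angles): a = 0.7545, b = 0.7284, c = 0.7646 rad; semiperimeter s = 1.1237.
By l'Huilier's theorem, tan(E/4) = √[tan(s/2) tan((s−a)/2) tan((s−b)/2) tan((s−c)/2)], giving spherical excess E = 0.2611 rad.
Area = E·R² = 0.2611 × (6371)² ≈ 10599667 km².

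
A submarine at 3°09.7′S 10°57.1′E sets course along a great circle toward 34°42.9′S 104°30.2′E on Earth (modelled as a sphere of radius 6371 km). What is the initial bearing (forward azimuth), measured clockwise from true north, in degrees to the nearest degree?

125°

With φ₁ = -0.0552, φ₂ = -0.6059, Δλ = 1.6328 rad, the forward-azimuth formula gives
θ = atan2( sin Δλ cos φ₂ , cos φ₁ sin φ₂ − sin φ₁ cos φ₂ cos Δλ ) = atan2(0.8204, -0.5714) = 124.86°.
So the initial bearing is 125°.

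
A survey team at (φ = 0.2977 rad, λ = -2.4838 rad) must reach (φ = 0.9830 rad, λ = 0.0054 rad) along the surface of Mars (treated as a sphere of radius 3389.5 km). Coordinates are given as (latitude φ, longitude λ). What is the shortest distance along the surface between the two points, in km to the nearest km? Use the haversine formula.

5928 km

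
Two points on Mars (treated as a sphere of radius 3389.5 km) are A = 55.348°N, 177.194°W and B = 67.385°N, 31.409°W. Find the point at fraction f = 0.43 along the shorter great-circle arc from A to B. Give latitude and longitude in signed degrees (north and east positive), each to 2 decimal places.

The central angle between A and B is δ = 0.9538 rad.
With f = 0.43, the slerp weights are sin((1−f)δ)/sin δ = 0.6342 and sin(fδ)/sin δ = 0.4889.
Weighted sum of the unit vectors: (0.6342)·(-0.5679,-0.0278,0.8226) + (0.4889)·(0.3282,-0.2004,0.9231) = (-0.1997, -0.1156, 0.9730).
Converting back: φ = atan2(z, √(x²+y²)) = 76.66°, λ = atan2(y, x) = -149.93°.

76.66°, -149.93°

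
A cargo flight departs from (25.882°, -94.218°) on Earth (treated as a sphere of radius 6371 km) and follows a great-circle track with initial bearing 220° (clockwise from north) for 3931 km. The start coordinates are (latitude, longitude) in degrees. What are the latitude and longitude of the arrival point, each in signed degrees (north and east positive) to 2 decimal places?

-2.45°, -116.07°

Angular distance δ = d/R = 3931/6371 = 0.61701 rad; initial bearing θ = 3.8397 rad.
sin φ₂ = sin φ₁ cos δ + cos φ₁ sin δ cos θ = (0.4365)(0.8156) + (0.8997)(0.5786)(-0.7660) = -0.0427, so φ₂ = -2.45°.
Δλ = atan2(sin θ sin δ cos φ₁, cos δ − sin φ₁ sin φ₂) = atan2(-0.3346, 0.8343) = -21.855°.
λ₂ = -94.218° − 21.855° = -116.07°.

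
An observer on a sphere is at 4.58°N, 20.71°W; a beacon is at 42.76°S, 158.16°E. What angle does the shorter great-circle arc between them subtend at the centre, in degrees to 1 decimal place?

141.8°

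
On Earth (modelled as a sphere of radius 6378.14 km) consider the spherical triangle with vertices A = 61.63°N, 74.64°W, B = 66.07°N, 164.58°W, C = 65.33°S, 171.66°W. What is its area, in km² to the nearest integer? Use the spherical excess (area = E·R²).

Side lengths (central angles): a = 2.2951, b = 2.5389, c = 0.6360 rad; semiperimeter s = 2.7350.
By l'Huilier's theorem, tan(E/4) = √[tan(s/2) tan((s−a)/2) tan((s−b)/2) tan((s−c)/2)], giving spherical excess E = 1.6278 rad.
Area = E·R² = 1.6278 × (6378.14)² ≈ 66220271 km².

66220271 km²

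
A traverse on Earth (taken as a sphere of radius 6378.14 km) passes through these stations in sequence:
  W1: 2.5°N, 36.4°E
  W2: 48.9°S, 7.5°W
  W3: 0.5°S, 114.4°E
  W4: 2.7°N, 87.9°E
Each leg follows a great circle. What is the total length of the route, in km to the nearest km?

Leg W1→W2: central angle 1.1148 rad, distance 7110.4 km.
Leg W2→W3: central angle 1.9186 rad, distance 12236.8 km.
Leg W3→W4: central angle 0.4657 rad, distance 2970.5 km.
Total: 7110.4 + 12236.8 + 2970.5 ≈ 22318 km.

22318 km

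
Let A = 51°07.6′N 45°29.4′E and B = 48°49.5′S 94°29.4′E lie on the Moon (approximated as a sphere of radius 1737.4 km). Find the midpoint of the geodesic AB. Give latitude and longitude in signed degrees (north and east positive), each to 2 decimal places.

The central angle between A and B is δ = 1.8912 rad.
With f = 0.5, the slerp weights are sin((1−f)δ)/sin δ = 0.8543 and sin(fδ)/sin δ = 0.8543.
Weighted sum of the unit vectors: (0.8543)·(0.4400,0.4476,0.7785) + (0.8543)·(-0.0515,0.6563,-0.7527) = (0.3318, 0.9431, 0.0221).
Converting back: φ = atan2(z, √(x²+y²)) = 1.26°, λ = atan2(y, x) = 70.61°.

1.26°, 70.61°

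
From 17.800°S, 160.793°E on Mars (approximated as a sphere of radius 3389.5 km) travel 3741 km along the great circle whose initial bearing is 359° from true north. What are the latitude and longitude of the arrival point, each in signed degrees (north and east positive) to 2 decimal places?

45.43°, 159.52°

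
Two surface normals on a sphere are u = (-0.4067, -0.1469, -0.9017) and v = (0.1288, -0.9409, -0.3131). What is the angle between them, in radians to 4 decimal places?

1.1938 rad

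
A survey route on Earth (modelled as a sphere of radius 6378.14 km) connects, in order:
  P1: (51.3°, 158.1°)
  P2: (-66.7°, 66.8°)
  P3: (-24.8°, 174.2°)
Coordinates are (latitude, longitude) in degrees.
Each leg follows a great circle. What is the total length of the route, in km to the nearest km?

Leg P1→P2: central angle 2.3781 rad, distance 15167.6 km.
Leg P2→P3: central angle 1.2892 rad, distance 8222.8 km.
Total: 15167.6 + 8222.8 ≈ 23390 km.

23390 km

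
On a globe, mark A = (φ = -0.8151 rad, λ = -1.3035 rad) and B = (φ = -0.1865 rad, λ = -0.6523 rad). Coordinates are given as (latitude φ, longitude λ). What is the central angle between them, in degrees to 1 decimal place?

47.9°

Let φ₁ = -0.8151 rad, φ₂ = -0.1865 rad, and Δλ = 0.6512 rad.
Haversine: a = sin²(Δφ/2) + cos φ₁ cos φ₂ sin²(Δλ/2) = 0.0956 + (0.6858)(0.9827)(0.1023) = 0.16453.
Central angle c = 2·arcsin(√a) = 0.83532 rad.
So the angular separation is 47.9°.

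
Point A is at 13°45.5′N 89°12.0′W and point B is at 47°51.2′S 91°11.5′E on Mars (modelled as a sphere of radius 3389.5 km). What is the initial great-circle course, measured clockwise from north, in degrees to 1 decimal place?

With φ₁ = 0.2401, φ₂ = -0.8352, Δλ = -3.1348 rad, the forward-azimuth formula gives
θ = atan2( sin Δλ cos φ₂ , cos φ₁ sin φ₂ − sin φ₁ cos φ₂ cos Δλ ) = atan2(-0.0046, -0.5606) = -179.53°.
Adding 360° brings this into [0°, 360°): 180.5°.

180.5°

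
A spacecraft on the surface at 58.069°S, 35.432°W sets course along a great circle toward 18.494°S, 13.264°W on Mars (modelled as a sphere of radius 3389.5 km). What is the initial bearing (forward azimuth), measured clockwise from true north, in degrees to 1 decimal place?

With φ₁ = -1.0135, φ₂ = -0.3228, Δλ = 0.3869 rad, the forward-azimuth formula gives
θ = atan2( sin Δλ cos φ₂ , cos φ₁ sin φ₂ − sin φ₁ cos φ₂ cos Δλ ) = atan2(0.3578, 0.5776) = 31.78°.
So the initial bearing is 31.8°.

31.8°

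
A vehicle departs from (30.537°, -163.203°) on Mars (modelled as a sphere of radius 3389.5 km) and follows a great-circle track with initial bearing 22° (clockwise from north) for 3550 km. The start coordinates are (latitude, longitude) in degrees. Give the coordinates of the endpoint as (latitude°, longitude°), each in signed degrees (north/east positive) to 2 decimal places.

71.02°, -77.17°

Angular distance δ = d/R = 3550/3389.5 = 1.04735 rad; initial bearing θ = 0.3840 rad.
sin φ₂ = sin φ₁ cos δ + cos φ₁ sin δ cos θ = (0.5081)(0.4999) + (0.8613)(0.8661)(0.9272) = 0.9456, so φ₂ = 71.02°.
Δλ = atan2(sin θ sin δ cos φ₁, cos δ − sin φ₁ sin φ₂) = atan2(0.2794, 0.0194) = 86.030°.
λ₂ = -163.203° + 86.030° = -77.17°.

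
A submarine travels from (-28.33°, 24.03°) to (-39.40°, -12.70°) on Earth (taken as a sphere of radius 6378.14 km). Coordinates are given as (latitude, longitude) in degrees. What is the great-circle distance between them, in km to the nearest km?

3583 km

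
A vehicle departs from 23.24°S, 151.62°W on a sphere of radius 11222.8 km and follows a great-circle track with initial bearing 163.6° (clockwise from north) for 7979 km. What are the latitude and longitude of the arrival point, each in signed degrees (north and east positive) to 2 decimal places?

-60.95°, -129.32°

Angular distance δ = d/R = 7979/11222.8 = 0.71096 rad; initial bearing θ = 2.8554 rad.
sin φ₂ = sin φ₁ cos δ + cos φ₁ sin δ cos θ = (-0.3946)(0.7577) + (0.9189)(0.6526)(-0.9593) = -0.8742, so φ₂ = -60.95°.
Δλ = atan2(sin θ sin δ cos φ₁, cos δ − sin φ₁ sin φ₂) = atan2(0.1693, 0.4128) = 22.300°.
λ₂ = -151.620° + 22.300° = -129.32°.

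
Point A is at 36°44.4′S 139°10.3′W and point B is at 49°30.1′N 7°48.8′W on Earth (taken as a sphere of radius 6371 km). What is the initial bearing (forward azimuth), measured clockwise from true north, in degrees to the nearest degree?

Δλ = 131.358° = 2.2926 rad.
y = sin Δλ · cos φ₂ = (0.7506)(0.6494) = 0.4875
x = cos φ₁ sin φ₂ − sin φ₁ cos φ₂ cos Δλ = (0.8014)(0.7604) − (-0.5982)(0.6494)(-0.6608) = 0.3527
θ = atan2(y, x) = 54.11°, so the bearing is 54°.

54°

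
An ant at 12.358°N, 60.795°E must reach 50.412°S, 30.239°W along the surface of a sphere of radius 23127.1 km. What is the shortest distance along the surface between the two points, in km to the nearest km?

40424 km

With latitudes φ₁ = 12.358°, φ₂ = -50.412° and longitude difference Δλ = -91.034°:
cos c = sin φ₁ sin φ₂ + cos φ₁ cos φ₂ cos Δλ = (0.2140)(-0.7706) + (0.9768)(0.6373)(-0.0180) = -0.17617,
so c = arccos(-0.17617) = 1.74789 rad.
Distance = R·c = 23127.1 × 1.7479 ≈ 40424 km.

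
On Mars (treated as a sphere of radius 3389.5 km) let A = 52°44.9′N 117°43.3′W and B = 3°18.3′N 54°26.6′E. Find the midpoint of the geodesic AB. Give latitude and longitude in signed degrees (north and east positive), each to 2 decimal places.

64.50°, 42.75°

Central angle δ = 2.1565 rad. Interpolating on the sphere with fraction f = 0.5:
P = [sin((1−f)δ)·A + sin(fδ)·B] / sin δ = 1.0574·A + 1.0574·B in Cartesian coordinates,
giving P = (0.3161, 0.2922, 0.9026), i.e. latitude 64.50°, longitude 42.75°.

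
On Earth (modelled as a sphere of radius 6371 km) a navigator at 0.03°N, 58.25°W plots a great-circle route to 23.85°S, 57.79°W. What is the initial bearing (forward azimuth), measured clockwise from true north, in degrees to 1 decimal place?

Δλ = 0.460° = 0.0080 rad.
y = sin Δλ · cos φ₂ = (0.0080)(0.9146) = 0.0073
x = cos φ₁ sin φ₂ − sin φ₁ cos φ₂ cos Δλ = (1.0000)(-0.4043) − (0.0005)(0.9146)(1.0000) = -0.4048
θ = atan2(y, x) = 178.96°, so the bearing is 179.0°.

179.0°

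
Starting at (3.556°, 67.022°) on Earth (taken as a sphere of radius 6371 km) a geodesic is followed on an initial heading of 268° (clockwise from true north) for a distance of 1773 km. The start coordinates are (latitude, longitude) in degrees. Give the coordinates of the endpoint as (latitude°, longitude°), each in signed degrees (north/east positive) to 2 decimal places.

2.87°, 51.07°

Angular distance δ = d/R = 1773/6371 = 0.27829 rad; initial bearing θ = 4.6775 rad.
sin φ₂ = sin φ₁ cos δ + cos φ₁ sin δ cos θ = (0.0620)(0.9615) + (0.9981)(0.2747)(-0.0349) = 0.0501, so φ₂ = 2.87°.
Δλ = atan2(sin θ sin δ cos φ₁, cos δ − sin φ₁ sin φ₂) = atan2(-0.2740, 0.9584) = -15.956°.
λ₂ = 67.022° − 15.956° = 51.07°.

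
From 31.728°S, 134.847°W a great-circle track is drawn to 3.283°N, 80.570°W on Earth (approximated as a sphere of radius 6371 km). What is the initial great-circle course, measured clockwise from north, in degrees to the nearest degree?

66°

Δλ = 54.277° = 0.9473 rad.
y = sin Δλ · cos φ₂ = (0.8118)(0.9984) = 0.8105
x = cos φ₁ sin φ₂ − sin φ₁ cos φ₂ cos Δλ = (0.8506)(0.0573) − (-0.5259)(0.9984)(0.5839) = 0.3553
θ = atan2(y, x) = 66.33°, so the bearing is 66°.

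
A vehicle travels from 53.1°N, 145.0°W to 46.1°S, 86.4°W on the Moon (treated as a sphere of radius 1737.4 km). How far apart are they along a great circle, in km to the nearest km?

3368 km

Let φ₁ = 0.9268 rad, φ₂ = -0.8046 rad, and Δλ = 1.0228 rad.
cos c = sin φ₁ sin φ₂ + cos φ₁ cos φ₂ cos Δλ = (0.7997)(-0.7206) + (0.6004)(0.6934)(0.5210) = -0.35930,
so c = arccos(-0.35930) = 1.93831 rad.
Distance = R·c = 1737.4 × 1.9383 ≈ 3368 km.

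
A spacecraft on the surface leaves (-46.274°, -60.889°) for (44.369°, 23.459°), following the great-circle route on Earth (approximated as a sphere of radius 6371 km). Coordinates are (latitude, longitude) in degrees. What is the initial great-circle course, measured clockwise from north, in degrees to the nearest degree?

With φ₁ = -0.8076, φ₂ = 0.7744, Δλ = 1.4722 rad, the forward-azimuth formula gives
θ = atan2( sin Δλ cos φ₂ , cos φ₁ sin φ₂ − sin φ₁ cos φ₂ cos Δλ ) = atan2(0.7114, 0.5342) = 53.09°.
So the initial bearing is 53°.

53°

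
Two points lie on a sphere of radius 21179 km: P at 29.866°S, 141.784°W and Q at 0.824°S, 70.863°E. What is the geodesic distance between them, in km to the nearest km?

50382 km

In radians: φ₁ = -0.5213, φ₂ = -0.0144, Δλ = -147.353° = -2.5718 rad.
cos c = sin φ₁ sin φ₂ + cos φ₁ cos φ₂ cos Δλ = (-0.4980)(-0.0144) + (0.8672)(0.9999)(-0.8420) = -0.72295,
so c = arccos(-0.72295) = 2.37886 rad.
Distance = R·c = 21179 × 2.3789 ≈ 50382 km.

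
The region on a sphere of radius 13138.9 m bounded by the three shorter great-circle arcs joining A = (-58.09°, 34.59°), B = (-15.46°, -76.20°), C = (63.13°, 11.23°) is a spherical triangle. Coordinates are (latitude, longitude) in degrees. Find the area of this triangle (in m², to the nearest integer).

425173451 m²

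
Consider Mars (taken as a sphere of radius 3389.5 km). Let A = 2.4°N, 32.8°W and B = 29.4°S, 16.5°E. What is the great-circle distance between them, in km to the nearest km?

Let φ₁ = 0.0419 rad, φ₂ = -0.5131 rad, and Δλ = 0.8604 rad.
cos c = sin φ₁ sin φ₂ + cos φ₁ cos φ₂ cos Δλ = (0.0419)(-0.4909) + (0.9991)(0.8712)(0.6521) = 0.54706,
so c = arccos(0.54706) = 0.99195 rad.
Distance = R·c = 3389.5 × 0.9919 ≈ 3362 km.

3362 km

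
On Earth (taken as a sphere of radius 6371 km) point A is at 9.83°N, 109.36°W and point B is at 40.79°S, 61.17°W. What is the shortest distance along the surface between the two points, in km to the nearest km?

7484 km

In radians: φ₁ = 0.1716, φ₂ = -0.7119, Δλ = 48.190° = 0.8411 rad.
Haversine: a = sin²(Δφ/2) + cos φ₁ cos φ₂ sin²(Δλ/2) = 0.1828 + (0.9853)(0.7571)(0.1667) = 0.30710.
Central angle c = 2·arcsin(√a) = 1.17473 rad.
Distance = R·c = 6371 × 1.1747 ≈ 7484 km.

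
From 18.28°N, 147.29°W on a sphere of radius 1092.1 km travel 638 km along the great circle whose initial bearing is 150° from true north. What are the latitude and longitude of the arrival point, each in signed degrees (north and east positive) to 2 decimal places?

Angular distance δ = d/R = 638/1092.1 = 0.58420 rad; initial bearing θ = 2.6180 rad.
sin φ₂ = sin φ₁ cos δ + cos φ₁ sin δ cos θ = (0.3137)(0.8342) + (0.9495)(0.5515)(-0.8660) = -0.1919, so φ₂ = -11.06°.
Δλ = atan2(sin θ sin δ cos φ₁, cos δ − sin φ₁ sin φ₂) = atan2(0.2618, 0.8943) = 16.319°.
λ₂ = -147.290° + 16.319° = -130.97°.

-11.06°, -130.97°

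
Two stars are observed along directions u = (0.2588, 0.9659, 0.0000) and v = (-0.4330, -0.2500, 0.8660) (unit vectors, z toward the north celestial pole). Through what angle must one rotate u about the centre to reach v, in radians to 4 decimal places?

1.9322 rad

u·v = -0.3535; |u| = 1.0000, |v| = 1.0000.
cos θ = (u·v)/(|u||v|) = -0.3536, so θ = 1.9322 rad.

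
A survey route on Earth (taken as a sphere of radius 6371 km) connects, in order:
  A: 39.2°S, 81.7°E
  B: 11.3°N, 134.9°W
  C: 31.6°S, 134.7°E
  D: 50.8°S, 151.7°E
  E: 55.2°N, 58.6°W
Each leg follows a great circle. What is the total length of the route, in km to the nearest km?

46457 km

Leg A→B: central angle 2.3949 rad, distance 15257.7 km.
Leg B→C: central angle 1.6795 rad, distance 10700.2 km.
Leg C→D: central angle 0.4005 rad, distance 2551.8 km.
Leg D→E: central angle 2.8170 rad, distance 17947.1 km.
Total: 15257.7 + 10700.2 + 2551.8 + 17947.1 ≈ 46457 km.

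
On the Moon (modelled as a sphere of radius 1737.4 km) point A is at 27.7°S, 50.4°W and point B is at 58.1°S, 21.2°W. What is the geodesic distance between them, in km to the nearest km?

1109 km

In radians: φ₁ = -0.4835, φ₂ = -1.0140, Δλ = 29.200° = 0.5096 rad.
cos c = sin φ₁ sin φ₂ + cos φ₁ cos φ₂ cos Δλ = (-0.4648)(-0.8490) + (0.8854)(0.5284)(0.8729) = 0.80306,
so c = arccos(0.80306) = 0.63839 rad.
Distance = R·c = 1737.4 × 0.6384 ≈ 1109 km.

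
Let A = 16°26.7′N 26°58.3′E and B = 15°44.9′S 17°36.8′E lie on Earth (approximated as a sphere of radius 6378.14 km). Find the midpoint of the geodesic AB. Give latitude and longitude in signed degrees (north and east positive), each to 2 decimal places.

Central angle δ = 0.5845 rad. Interpolating on the sphere with fraction f = 0.5:
P = [sin((1−f)δ)·A + sin(fδ)·B] / sin δ = 0.5221·A + 0.5221·B in Cartesian coordinates,
giving P = (0.9253, 0.3792, 0.0061), i.e. latitude 0.35°, longitude 22.28°.

0.35°, 22.28°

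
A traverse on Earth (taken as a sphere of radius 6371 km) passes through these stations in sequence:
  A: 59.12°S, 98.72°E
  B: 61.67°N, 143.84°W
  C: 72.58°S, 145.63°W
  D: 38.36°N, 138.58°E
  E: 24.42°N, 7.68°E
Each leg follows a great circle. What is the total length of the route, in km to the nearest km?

Leg A→B: central angle 2.6213 rad, distance 16700.5 km.
Leg B→C: central angle 2.3432 rad, distance 14928.5 km.
Leg C→D: central angle 2.1347 rad, distance 13600.3 km.
Leg D→E: central angle 1.7833 rad, distance 11361.4 km.
Total: 16700.5 + 14928.5 + 13600.3 + 11361.4 ≈ 56591 km.

56591 km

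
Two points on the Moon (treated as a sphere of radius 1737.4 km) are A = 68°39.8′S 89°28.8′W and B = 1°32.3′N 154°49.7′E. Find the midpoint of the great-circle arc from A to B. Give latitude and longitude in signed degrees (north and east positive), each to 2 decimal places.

-45.04°, 176.11°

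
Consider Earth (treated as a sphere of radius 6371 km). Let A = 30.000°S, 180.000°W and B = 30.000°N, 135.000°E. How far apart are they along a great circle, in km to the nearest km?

In radians: φ₁ = -0.5236, φ₂ = 0.5236, Δλ = -45.000° = -0.7854 rad.
Haversine: a = sin²(Δφ/2) + cos φ₁ cos φ₂ sin²(Δλ/2) = 0.2500 + (0.8660)(0.8660)(0.1464) = 0.35983.
Central angle c = 2·arcsin(√a) = 1.28666 rad.
Distance = R·c = 6371 × 1.2867 ≈ 8197 km.

8197 km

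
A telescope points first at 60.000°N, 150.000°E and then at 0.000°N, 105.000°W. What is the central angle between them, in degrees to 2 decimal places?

97.44°

In radians: φ₁ = 1.0472, φ₂ = 0.0000, Δλ = 105.000° = 1.8326 rad.
cos c = sin φ₁ sin φ₂ + cos φ₁ cos φ₂ cos Δλ = (0.8660)(0.0000) + (0.5000)(1.0000)(-0.2588) = -0.12941,
so c = arccos(-0.12941) = 1.70057 rad.
So the angular separation is 97.44°.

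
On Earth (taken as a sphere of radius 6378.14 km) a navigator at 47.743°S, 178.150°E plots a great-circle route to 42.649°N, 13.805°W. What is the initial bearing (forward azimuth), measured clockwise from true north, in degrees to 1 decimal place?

116.8°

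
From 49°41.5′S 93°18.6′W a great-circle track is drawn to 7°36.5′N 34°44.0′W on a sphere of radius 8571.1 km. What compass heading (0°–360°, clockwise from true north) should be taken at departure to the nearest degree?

Δλ = 58.577° = 1.0224 rad.
y = sin Δλ · cos φ₂ = (0.8533)(0.9912) = 0.8458
x = cos φ₁ sin φ₂ − sin φ₁ cos φ₂ cos Δλ = (0.6469)(0.1324) − (-0.7626)(0.9912)(0.5214) = 0.4797
θ = atan2(y, x) = 60.44°, so the bearing is 60°.

60°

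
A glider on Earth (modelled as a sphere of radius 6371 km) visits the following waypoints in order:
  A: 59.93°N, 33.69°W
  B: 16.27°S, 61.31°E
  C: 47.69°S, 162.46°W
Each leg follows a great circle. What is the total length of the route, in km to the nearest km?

23524 km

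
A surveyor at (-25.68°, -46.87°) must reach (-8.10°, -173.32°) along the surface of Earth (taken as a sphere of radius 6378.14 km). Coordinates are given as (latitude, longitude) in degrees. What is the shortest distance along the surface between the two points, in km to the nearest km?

13133 km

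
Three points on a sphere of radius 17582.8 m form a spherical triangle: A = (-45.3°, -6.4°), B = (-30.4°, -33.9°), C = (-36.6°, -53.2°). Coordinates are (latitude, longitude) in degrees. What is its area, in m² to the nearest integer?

Side lengths (central angles): a = 0.3003, b = 0.6260, c = 0.4560 rad; semiperimeter s = 0.6912.
By l'Huilier's theorem, tan(E/4) = √[tan(s/2) tan((s−a)/2) tan((s−b)/2) tan((s−c)/2)], giving spherical excess E = 0.0662 rad.
Area = E·R² = 0.0662 × (17582.8)² ≈ 20481019 m².

20481019 m²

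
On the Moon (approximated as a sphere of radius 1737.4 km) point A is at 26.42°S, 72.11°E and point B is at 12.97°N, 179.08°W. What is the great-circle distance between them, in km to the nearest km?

3409 km

With latitudes φ₁ = -26.420°, φ₂ = 12.970° and longitude difference Δλ = 108.810°:
cos c = sin φ₁ sin φ₂ + cos φ₁ cos φ₂ cos Δλ = (-0.4449)(0.2244) + (0.8956)(0.9745)(-0.3224) = -0.38125,
so c = arccos(-0.38125) = 1.96195 rad.
Distance = R·c = 1737.4 × 1.9619 ≈ 3409 km.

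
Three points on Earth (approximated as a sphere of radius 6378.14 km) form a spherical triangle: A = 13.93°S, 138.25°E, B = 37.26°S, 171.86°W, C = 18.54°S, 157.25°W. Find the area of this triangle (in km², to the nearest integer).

7188217 km²

Side lengths (central angles): a = 0.3958, b = 1.0784, c = 0.8718 rad; semiperimeter s = 1.1730.
By l'Huilier's theorem, tan(E/4) = √[tan(s/2) tan((s−a)/2) tan((s−b)/2) tan((s−c)/2)], giving spherical excess E = 0.1767 rad.
Area = E·R² = 0.1767 × (6378.14)² ≈ 7188217 km².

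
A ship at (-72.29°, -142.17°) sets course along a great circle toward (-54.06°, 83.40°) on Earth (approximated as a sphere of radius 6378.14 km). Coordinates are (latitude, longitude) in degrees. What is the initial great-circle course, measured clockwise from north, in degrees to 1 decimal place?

With φ₁ = -1.2617, φ₂ = -0.9435, Δλ = -2.3462 rad, the forward-azimuth formula gives
θ = atan2( sin Δλ cos φ₂ , cos φ₁ sin φ₂ − sin φ₁ cos φ₂ cos Δλ ) = atan2(-0.4191, -0.6377) = -146.68°.
Adding 360° brings this into [0°, 360°): 213.3°.

213.3°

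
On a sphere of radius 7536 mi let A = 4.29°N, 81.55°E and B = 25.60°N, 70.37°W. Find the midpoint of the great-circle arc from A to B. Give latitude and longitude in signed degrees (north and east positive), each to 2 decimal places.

Central angle δ = 2.4358 rad. Interpolating on the sphere with fraction f = 0.5:
P = [sin((1−f)δ)·A + sin(fδ)·B] / sin δ = 1.4468·A + 1.4468·B in Cartesian coordinates,
giving P = (0.6503, 0.1981, 0.7334), i.e. latitude 47.17°, longitude 16.94°.

47.17°, 16.94°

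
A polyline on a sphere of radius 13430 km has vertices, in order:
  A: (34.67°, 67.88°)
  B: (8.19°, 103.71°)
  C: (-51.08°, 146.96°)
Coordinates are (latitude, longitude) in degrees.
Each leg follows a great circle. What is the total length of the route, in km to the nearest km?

Leg A→B: central angle 0.7362 rad, distance 9886.9 km.
Leg B→C: central angle 1.2217 rad, distance 16406.9 km.
Total: 9886.9 + 16406.9 ≈ 26294 km.

26294 km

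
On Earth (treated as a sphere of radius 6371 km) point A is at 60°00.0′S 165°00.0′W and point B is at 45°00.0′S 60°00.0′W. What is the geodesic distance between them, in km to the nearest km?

6517 km

With latitudes φ₁ = -60.000°, φ₂ = -45.000° and longitude difference Δλ = 105.000°:
Haversine: a = sin²(Δφ/2) + cos φ₁ cos φ₂ sin²(Δλ/2) = 0.0170 + (0.5000)(0.7071)(0.6294) = 0.23957.
Central angle c = 2·arcsin(√a) = 1.02293 rad.
Distance = R·c = 6371 × 1.0229 ≈ 6517 km.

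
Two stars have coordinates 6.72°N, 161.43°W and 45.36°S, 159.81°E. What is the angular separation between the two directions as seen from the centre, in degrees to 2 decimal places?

62.56°

In radians: φ₁ = 0.1173, φ₂ = -0.7917, Δλ = -38.760° = -0.6765 rad.
Haversine: a = sin²(Δφ/2) + cos φ₁ cos φ₂ sin²(Δλ/2) = 0.1927 + (0.9931)(0.7026)(0.1101) = 0.26956.
Central angle c = 2·arcsin(√a) = 1.09181 rad.
So the angular separation is 62.56°.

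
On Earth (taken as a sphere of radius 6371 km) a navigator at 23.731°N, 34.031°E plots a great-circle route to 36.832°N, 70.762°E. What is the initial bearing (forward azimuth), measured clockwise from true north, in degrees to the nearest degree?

Δλ = 36.731° = 0.6411 rad.
y = sin Δλ · cos φ₂ = (0.5981)(0.8004) = 0.4787
x = cos φ₁ sin φ₂ − sin φ₁ cos φ₂ cos Δλ = (0.9154)(0.5995) − (0.4024)(0.8004)(0.8015) = 0.2906
θ = atan2(y, x) = 58.74°, so the bearing is 59°.

59°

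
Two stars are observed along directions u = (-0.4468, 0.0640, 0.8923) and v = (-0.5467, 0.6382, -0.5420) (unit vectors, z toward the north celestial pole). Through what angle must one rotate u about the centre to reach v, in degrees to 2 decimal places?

u·v = -0.1985; |u| = 1.0000, |v| = 1.0000.
cos θ = (u·v)/(|u||v|) = -0.1985, so θ = 101.45°.

101.45°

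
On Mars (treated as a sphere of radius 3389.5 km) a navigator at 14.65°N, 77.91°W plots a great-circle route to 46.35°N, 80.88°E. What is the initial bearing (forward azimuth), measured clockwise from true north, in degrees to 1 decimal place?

With φ₁ = 0.2557, φ₂ = 0.8090, Δλ = 2.7714 rad, the forward-azimuth formula gives
θ = atan2( sin Δλ cos φ₂ , cos φ₁ sin φ₂ − sin φ₁ cos φ₂ cos Δλ ) = atan2(0.2497, 0.8628) = 16.14°.
So the initial bearing is 16.1°.

16.1°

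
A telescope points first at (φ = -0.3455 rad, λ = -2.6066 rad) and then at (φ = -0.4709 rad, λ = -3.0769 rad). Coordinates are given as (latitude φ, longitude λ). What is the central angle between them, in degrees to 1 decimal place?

25.7°

Let φ₁ = -0.3455 rad, φ₂ = -0.4709 rad, and Δλ = -0.4703 rad.
Haversine: a = sin²(Δφ/2) + cos φ₁ cos φ₂ sin²(Δλ/2) = 0.0039 + (0.9409)(0.8912)(0.0543) = 0.04944.
Central angle c = 2·arcsin(√a) = 0.44846 rad.
So the angular separation is 25.7°.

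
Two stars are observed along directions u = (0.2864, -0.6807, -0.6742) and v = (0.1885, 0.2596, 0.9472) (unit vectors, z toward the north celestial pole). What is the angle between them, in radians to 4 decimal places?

2.4361 rad

u·v = -0.7613; |u| = 1.0000, |v| = 1.0001.
cos θ = (u·v)/(|u||v|) = -0.7613, so θ = 2.4361 rad.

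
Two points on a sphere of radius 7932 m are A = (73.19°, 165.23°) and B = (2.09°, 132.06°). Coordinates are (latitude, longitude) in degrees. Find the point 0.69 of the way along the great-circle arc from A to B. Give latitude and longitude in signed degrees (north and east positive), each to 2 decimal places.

Central angle δ = 1.2903 rad. Interpolating on the sphere with fraction f = 0.69:
P = [sin((1−f)δ)·A + sin(fδ)·B] / sin δ = 0.4053·A + 0.8089·B in Cartesian coordinates,
giving P = (-0.6548, 0.6300, 0.4174), i.e. latitude 24.67°, longitude 136.11°.

24.67°, 136.11°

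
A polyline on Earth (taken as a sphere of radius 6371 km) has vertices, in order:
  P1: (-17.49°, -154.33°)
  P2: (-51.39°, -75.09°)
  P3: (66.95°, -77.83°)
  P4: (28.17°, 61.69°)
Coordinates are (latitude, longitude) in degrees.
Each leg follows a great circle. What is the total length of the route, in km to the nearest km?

29825 km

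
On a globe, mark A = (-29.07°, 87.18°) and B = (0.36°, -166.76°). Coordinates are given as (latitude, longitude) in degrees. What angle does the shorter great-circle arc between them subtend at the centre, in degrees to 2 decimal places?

In radians: φ₁ = -0.5074, φ₂ = 0.0063, Δλ = 106.060° = 1.8511 rad.
Haversine: a = sin²(Δφ/2) + cos φ₁ cos φ₂ sin²(Δλ/2) = 0.0645 + (0.8740)(1.0000)(0.6383) = 0.62242.
Central angle c = 2·arcsin(√a) = 1.81815 rad.
So the angular separation is 104.17°.

104.17°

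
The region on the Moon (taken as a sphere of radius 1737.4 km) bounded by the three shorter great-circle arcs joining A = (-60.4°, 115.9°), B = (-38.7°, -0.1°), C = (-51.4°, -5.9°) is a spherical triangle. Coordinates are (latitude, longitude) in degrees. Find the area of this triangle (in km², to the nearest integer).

315400 km²

Side lengths (central angles): a = 0.2327, b = 1.0273, c = 1.1868 rad; semiperimeter s = 1.2234.
By l'Huilier's theorem, tan(E/4) = √[tan(s/2) tan((s−a)/2) tan((s−b)/2) tan((s−c)/2)], giving spherical excess E = 0.1045 rad.
Area = E·R² = 0.1045 × (1737.4)² ≈ 315400 km².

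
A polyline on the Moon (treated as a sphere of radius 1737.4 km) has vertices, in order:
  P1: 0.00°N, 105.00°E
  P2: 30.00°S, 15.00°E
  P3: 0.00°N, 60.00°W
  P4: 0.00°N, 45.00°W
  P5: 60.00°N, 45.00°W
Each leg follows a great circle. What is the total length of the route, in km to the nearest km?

Leg P1→P2: central angle 1.5708 rad, distance 2729.1 km.
Leg P2→P3: central angle 1.3447 rad, distance 2336.3 km.
Leg P3→P4: central angle 0.2618 rad, distance 454.9 km.
Leg P4→P5: central angle 1.0472 rad, distance 1819.4 km.
Total: 2729.1 + 2336.3 + 454.9 + 1819.4 ≈ 7340 km.

7340 km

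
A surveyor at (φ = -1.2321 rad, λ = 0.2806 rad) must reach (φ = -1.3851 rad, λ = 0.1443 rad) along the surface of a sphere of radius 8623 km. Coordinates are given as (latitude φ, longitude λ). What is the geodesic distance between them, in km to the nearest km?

With latitudes φ₁ = -70.594°, φ₂ = -79.360° and longitude difference Δλ = -7.809°:
Haversine: a = sin²(Δφ/2) + cos φ₁ cos φ₂ sin²(Δλ/2) = 0.0058 + (0.3323)(0.1846)(0.0046) = 0.00613.
Central angle c = 2·arcsin(√a) = 0.15669 rad.
Distance = R·c = 8623 × 0.1567 ≈ 1351 km.

1351 km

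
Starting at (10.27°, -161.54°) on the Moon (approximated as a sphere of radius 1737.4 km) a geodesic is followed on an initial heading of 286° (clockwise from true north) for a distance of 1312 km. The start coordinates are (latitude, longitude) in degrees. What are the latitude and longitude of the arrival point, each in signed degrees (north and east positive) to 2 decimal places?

Angular distance δ = d/R = 1312/1737.4 = 0.75515 rad; initial bearing θ = 4.9916 rad.
sin φ₂ = sin φ₁ cos δ + cos φ₁ sin δ cos θ = (0.1783)(0.7282) + (0.9840)(0.6854)(0.2756) = 0.3157, so φ₂ = 18.40°.
Δλ = atan2(sin θ sin δ cos φ₁, cos δ − sin φ₁ sin φ₂) = atan2(-0.6483, 0.6719) = -43.976°.
λ₂ = -161.540° − 43.976° = -205.52° → 154.48° after wrapping to (−180°, 180°].

18.40°, 154.48°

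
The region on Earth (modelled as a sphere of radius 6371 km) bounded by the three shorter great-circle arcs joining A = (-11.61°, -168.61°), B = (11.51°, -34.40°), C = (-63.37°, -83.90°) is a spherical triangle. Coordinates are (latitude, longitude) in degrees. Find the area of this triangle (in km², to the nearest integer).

Side lengths (central angles): a = 1.4637, b = 1.3486, c = 2.3595 rad; semiperimeter s = 2.5859.
By l'Huilier's theorem, tan(E/4) = √[tan(s/2) tan((s−a)/2) tan((s−b)/2) tan((s−c)/2)], giving spherical excess E = 1.5983 rad.
Area = E·R² = 1.5983 × (6371)² ≈ 64874632 km².

64874632 km²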